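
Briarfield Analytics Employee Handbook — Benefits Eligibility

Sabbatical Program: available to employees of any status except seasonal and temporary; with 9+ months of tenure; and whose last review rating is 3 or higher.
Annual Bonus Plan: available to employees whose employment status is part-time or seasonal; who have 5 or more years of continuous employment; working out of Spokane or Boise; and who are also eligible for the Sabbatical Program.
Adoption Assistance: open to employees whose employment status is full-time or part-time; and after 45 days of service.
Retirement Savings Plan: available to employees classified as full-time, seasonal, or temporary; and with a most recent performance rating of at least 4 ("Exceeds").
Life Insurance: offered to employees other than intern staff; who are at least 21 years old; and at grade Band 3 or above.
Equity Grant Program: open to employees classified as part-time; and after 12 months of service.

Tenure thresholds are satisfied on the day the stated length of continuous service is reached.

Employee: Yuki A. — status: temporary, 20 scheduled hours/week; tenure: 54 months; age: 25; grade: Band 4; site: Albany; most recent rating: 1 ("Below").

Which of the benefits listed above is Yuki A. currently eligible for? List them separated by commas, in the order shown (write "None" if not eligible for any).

Life Insurance

Sabbatical Program — status temporary ✗ (excluded) → not eligible.
Annual Bonus Plan — status temporary ✗ (requires part-time or seasonal) → not eligible.
Adoption Assistance — status temporary ✗ (requires full-time or part-time) → not eligible.
Retirement Savings Plan — status temporary ✓; rating 1 < 4 ✗ → not eligible.
Life Insurance — status temporary ✓ (not excluded); age 25 ≥ 21 ✓; grade Band 4 ≥ Band 3 ✓ → eligible.
Equity Grant Program — status temporary ✗ (requires part-time) → not eligible.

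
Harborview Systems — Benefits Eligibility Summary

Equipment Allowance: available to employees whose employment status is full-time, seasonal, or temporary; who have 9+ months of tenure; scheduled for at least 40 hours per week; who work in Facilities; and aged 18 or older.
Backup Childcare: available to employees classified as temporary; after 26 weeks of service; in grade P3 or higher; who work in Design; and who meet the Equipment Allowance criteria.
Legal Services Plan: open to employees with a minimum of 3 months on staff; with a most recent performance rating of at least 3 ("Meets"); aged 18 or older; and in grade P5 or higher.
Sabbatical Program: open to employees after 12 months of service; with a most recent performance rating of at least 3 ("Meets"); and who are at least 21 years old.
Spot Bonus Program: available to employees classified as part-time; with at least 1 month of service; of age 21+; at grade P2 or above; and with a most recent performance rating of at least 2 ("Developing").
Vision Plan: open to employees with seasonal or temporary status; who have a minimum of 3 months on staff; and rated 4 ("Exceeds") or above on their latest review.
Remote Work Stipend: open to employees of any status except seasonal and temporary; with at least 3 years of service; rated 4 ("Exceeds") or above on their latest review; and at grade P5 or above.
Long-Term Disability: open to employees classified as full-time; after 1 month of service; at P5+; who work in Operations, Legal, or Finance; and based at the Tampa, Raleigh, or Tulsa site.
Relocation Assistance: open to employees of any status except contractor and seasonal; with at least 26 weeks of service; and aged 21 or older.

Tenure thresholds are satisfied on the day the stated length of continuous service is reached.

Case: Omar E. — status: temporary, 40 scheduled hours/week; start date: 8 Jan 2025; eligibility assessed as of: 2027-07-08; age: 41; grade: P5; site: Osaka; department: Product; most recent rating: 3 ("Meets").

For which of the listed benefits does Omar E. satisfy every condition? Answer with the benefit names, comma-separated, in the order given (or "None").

Service from 8 Jan 2025 to 2027-07-08: 911 days.
Equipment Allowance — status temporary ✓; service 911 days ≥ 9 months (≈270 days) ✓; 40 hrs/wk ≥ 40 ✓; dept Product ✗ → not eligible.
Backup Childcare — status temporary ✓; service 911 days ≥ 26 weeks (≈182 days) ✓; grade P5 ≥ P3 ✓; dept Product ✗ → not eligible.
Legal Services Plan — service 911 days ≥ 3 months (≈90 days) ✓; rating 3 ≥ 3 ✓; age 41 ≥ 18 ✓; grade P5 ≥ P5 ✓ → eligible.
Sabbatical Program — service 911 days ≥ 12 months (≈360 days) ✓; rating 3 ≥ 3 ✓; age 41 ≥ 21 ✓ → eligible.
Spot Bonus Program — status temporary ✗ (requires part-time) → not eligible.
Vision Plan — status temporary ✓; service 911 days ≥ 3 months (≈90 days) ✓; rating 3 < 4 ✗ → not eligible.
Remote Work Stipend — status temporary ✗ (excluded) → not eligible.
Long-Term Disability — status temporary ✗ (requires full-time) → not eligible.
Relocation Assistance — status temporary ✓ (not excluded); service 911 days ≥ 26 weeks (≈182 days) ✓; age 41 ≥ 21 ✓ → eligible.

Legal Services Plan, Sabbatical Program, Relocation Assistance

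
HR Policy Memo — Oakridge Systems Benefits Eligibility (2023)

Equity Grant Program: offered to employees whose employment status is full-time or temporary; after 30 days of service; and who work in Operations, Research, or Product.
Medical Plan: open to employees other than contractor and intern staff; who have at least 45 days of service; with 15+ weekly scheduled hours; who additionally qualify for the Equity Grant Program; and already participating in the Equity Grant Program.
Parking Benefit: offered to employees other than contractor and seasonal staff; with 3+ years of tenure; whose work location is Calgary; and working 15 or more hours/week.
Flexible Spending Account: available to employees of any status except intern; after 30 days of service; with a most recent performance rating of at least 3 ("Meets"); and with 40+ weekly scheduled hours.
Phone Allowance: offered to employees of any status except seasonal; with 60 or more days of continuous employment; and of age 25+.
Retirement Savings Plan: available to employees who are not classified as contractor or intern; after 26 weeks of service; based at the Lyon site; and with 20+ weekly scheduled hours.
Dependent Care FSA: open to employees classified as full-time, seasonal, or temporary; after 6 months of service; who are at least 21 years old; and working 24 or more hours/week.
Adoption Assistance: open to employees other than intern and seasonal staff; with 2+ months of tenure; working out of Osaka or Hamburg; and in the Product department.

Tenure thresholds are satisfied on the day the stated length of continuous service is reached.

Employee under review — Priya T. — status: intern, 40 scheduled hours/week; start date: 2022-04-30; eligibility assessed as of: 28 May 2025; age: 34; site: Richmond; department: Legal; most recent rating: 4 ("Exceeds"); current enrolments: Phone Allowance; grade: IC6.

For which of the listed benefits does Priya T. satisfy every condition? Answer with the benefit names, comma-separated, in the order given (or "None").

Phone Allowance

Service from 2022-04-30 to 28 May 2025: 1124 days.
Equity Grant Program — status intern ✗ (requires full-time or temporary) → not eligible.
Medical Plan — status intern ✗ (excluded) → not eligible.
Parking Benefit — status intern ✓ (not excluded); service 1124 days ≥ 3 years (≈1095 days) ✓; site Richmond ✗ (not Calgary) → not eligible.
Flexible Spending Account — status intern ✗ (excluded) → not eligible.
Phone Allowance — status intern ✓ (not excluded); service 1124 days ≥ 60 days ✓; age 34 ≥ 25 ✓ → eligible.
Retirement Savings Plan — status intern ✗ (excluded) → not eligible.
Dependent Care FSA — status intern ✗ (requires full-time, seasonal, or temporary) → not eligible.
Adoption Assistance — status intern ✗ (excluded) → not eligible.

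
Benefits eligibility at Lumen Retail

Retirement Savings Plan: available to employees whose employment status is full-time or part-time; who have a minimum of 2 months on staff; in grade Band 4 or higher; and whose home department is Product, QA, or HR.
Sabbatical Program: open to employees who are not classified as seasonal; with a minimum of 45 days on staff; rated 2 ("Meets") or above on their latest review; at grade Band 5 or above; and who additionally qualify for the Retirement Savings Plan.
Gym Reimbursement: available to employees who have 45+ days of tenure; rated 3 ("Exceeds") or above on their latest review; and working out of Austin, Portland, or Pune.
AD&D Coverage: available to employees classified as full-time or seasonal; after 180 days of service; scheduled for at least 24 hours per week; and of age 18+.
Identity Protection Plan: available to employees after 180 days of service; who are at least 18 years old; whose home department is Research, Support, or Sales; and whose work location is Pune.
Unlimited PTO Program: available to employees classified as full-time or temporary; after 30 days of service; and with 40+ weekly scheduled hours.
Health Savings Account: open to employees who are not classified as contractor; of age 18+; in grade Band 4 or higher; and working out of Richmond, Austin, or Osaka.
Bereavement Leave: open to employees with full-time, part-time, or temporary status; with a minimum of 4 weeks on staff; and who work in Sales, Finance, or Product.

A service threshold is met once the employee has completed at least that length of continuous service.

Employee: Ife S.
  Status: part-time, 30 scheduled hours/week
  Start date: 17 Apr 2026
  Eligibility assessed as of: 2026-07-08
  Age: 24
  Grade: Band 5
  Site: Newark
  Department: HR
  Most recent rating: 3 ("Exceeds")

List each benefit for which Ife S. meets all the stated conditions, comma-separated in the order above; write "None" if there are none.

Retirement Savings Plan, Sabbatical Program

Service from 17 Apr 2026 to 2026-07-08: 82 days.
Retirement Savings Plan — status part-time ✓; service 82 days ≥ 2 months (≈60 days) ✓; grade Band 5 ≥ Band 4 ✓; dept HR ✓ → eligible.
Sabbatical Program — status part-time ✓ (not excluded); service 82 days ≥ 45 days ✓; rating 3 ≥ 2 ✓; grade Band 5 ≥ Band 5 ✓; eligible for Retirement Savings Plan ✓ → eligible.
Gym Reimbursement — service 82 days ≥ 45 days ✓; rating 3 ≥ 3 ✓; site Newark ✗ (not Austin, Portland, or Pune) → not eligible.
AD&D Coverage — status part-time ✗ (requires full-time or seasonal) → not eligible.
Identity Protection Plan — service 82 days < 180 days ✗ → not eligible.
Unlimited PTO Program — status part-time ✗ (requires full-time or temporary) → not eligible.
Health Savings Account — status part-time ✓ (not excluded); age 24 ≥ 18 ✓; grade Band 5 ≥ Band 4 ✓; site Newark ✗ (not Richmond, Austin, or Osaka) → not eligible.
Bereavement Leave — status part-time ✓; service 82 days ≥ 4 weeks (≈28 days) ✓; dept HR ✗ → not eligible.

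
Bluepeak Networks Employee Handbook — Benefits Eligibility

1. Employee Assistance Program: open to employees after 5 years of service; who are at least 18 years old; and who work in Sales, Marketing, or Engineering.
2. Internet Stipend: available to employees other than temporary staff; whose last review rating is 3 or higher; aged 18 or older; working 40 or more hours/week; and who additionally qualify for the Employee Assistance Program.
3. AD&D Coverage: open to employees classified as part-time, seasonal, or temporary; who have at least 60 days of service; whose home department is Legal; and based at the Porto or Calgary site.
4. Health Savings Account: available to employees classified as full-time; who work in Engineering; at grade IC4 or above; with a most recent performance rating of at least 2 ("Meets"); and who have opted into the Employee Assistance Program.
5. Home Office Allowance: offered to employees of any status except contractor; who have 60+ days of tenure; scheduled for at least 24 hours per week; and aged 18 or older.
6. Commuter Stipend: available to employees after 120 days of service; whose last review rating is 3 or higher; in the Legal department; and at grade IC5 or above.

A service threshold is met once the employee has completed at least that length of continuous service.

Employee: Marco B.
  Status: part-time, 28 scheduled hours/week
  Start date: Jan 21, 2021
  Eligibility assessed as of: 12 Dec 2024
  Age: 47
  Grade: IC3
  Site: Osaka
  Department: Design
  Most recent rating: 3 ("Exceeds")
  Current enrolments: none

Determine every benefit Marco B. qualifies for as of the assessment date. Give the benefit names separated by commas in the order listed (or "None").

Home Office Allowance

Service from Jan 21, 2021 to 12 Dec 2024: 1421 days.
Employee Assistance Program — service 1421 days < 5 years (≈1825 days) ✗ → not eligible.
Internet Stipend — status part-time ✓ (not excluded); rating 3 ≥ 3 ✓; age 47 ≥ 18 ✓; 28 hrs/wk < 40 ✗ → not eligible.
AD&D Coverage — status part-time ✓; service 1421 days ≥ 60 days ✓; dept Design ✗ → not eligible.
Health Savings Account — status part-time ✗ (requires full-time) → not eligible.
Home Office Allowance — status part-time ✓ (not excluded); service 1421 days ≥ 60 days ✓; 28 hrs/wk ≥ 24 ✓; age 47 ≥ 18 ✓ → eligible.
Commuter Stipend — service 1421 days ≥ 120 days ✓; rating 3 ≥ 3 ✓; dept Design ✗ → not eligible.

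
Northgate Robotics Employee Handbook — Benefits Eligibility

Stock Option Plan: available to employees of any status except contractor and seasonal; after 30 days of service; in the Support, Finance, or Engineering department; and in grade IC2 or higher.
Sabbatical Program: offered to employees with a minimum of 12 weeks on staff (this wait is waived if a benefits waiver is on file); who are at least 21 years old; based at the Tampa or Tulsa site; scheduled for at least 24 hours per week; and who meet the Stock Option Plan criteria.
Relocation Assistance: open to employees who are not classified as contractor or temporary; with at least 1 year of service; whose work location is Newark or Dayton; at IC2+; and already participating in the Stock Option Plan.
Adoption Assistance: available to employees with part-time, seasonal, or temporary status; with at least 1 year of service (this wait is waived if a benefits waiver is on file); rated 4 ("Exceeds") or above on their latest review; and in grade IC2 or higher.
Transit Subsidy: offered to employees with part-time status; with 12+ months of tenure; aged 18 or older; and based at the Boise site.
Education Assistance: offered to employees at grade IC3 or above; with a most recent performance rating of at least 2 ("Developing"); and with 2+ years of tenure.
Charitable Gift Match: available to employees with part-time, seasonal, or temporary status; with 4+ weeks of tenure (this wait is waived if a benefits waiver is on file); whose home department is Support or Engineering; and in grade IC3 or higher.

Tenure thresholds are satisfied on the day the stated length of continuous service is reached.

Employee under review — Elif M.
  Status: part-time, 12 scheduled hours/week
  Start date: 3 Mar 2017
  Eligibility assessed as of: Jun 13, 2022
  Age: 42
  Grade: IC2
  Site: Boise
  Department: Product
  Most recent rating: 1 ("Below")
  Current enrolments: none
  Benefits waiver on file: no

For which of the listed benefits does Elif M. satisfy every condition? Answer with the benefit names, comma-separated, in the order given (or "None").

Service from 3 Mar 2017 to Jun 13, 2022: 1928 days.
Stock Option Plan — status part-time ✓ (not excluded); service 1928 days ≥ 30 days ✓; dept Product ✗ → not eligible.
Sabbatical Program — no waiver, service 1928 days ≥ 12 weeks (≈84 days) ✓; age 42 ≥ 21 ✓; site Boise ✗ (not Tampa or Tulsa) → not eligible.
Relocation Assistance — status part-time ✓ (not excluded); service 1928 days ≥ 1 year (≈365 days) ✓; site Boise ✗ (not Newark or Dayton) → not eligible.
Adoption Assistance — status part-time ✓; no waiver, service 1928 days ≥ 1 year (≈365 days) ✓; rating 1 < 4 ✗ → not eligible.
Transit Subsidy — status part-time ✓; service 1928 days ≥ 12 months (≈360 days) ✓; age 42 ≥ 18 ✓; site Boise ✓ → eligible.
Education Assistance — grade IC2 < IC3 ✗ → not eligible.
Charitable Gift Match — status part-time ✓; no waiver, service 1928 days ≥ 4 weeks (≈28 days) ✓; dept Product ✗ → not eligible.

Transit Subsidy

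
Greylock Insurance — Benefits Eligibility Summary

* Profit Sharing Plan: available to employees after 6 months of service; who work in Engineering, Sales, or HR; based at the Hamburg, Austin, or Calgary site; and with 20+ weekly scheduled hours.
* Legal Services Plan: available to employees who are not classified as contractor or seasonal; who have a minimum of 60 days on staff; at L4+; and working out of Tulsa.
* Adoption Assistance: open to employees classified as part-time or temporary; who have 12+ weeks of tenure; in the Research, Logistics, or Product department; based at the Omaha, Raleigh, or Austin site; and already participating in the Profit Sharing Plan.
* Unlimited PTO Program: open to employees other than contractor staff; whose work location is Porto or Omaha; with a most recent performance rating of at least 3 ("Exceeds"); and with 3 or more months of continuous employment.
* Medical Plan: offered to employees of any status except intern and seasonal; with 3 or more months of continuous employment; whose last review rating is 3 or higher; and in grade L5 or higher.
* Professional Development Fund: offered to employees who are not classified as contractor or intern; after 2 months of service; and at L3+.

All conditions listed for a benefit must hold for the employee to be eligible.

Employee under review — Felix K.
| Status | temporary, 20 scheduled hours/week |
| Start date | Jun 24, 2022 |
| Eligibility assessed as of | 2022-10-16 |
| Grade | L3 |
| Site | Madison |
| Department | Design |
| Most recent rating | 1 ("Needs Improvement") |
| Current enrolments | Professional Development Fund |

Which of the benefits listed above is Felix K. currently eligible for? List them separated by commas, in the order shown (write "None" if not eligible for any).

Service from Jun 24, 2022 to 2022-10-16: 114 days.
Profit Sharing Plan — service 114 days < 6 months (≈180 days) ✗ → not eligible.
Legal Services Plan — status temporary ✓ (not excluded); service 114 days ≥ 60 days ✓; grade L3 < L4 ✗ → not eligible.
Adoption Assistance — status temporary ✓; service 114 days ≥ 12 weeks (≈84 days) ✓; dept Design ✗ → not eligible.
Unlimited PTO Program — status temporary ✓ (not excluded); site Madison ✗ (not Porto or Omaha) → not eligible.
Medical Plan — status temporary ✓ (not excluded); service 114 days ≥ 3 months (≈90 days) ✓; rating 1 < 3 ✗ → not eligible.
Professional Development Fund — status temporary ✓ (not excluded); service 114 days ≥ 2 months (≈60 days) ✓; grade L3 ≥ L3 ✓ → eligible.

Professional Development Fund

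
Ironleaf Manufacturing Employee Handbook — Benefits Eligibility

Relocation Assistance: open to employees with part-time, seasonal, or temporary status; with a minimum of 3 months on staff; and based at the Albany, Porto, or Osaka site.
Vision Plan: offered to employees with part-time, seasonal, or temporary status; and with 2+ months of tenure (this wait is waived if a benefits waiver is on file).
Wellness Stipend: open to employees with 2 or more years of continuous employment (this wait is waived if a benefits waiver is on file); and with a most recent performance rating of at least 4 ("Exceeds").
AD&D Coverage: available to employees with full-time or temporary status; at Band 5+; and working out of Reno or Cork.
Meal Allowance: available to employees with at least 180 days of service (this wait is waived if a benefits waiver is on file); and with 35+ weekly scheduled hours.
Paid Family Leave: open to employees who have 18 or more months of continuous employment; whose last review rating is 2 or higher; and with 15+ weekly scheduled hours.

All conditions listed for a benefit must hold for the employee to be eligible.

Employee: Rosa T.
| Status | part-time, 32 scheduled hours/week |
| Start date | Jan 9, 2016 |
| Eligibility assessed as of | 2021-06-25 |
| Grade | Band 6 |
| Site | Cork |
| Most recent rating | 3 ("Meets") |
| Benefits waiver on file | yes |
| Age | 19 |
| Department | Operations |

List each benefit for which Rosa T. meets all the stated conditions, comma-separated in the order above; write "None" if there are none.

Service from Jan 9, 2016 to 2021-06-25: 1994 days.
Relocation Assistance — status part-time ✓; service 1994 days ≥ 3 months (≈90 days) ✓; site Cork ✗ (not Albany, Porto, or Osaka) → not eligible.
Vision Plan — status part-time ✓; benefits waiver on file ✓ → eligible.
Wellness Stipend — benefits waiver on file ✓; rating 3 < 4 ✗ → not eligible.
AD&D Coverage — status part-time ✗ (requires full-time or temporary) → not eligible.
Meal Allowance — benefits waiver on file ✓; 32 hrs/wk < 35 ✗ → not eligible.
Paid Family Leave — service 1994 days ≥ 18 months (≈540 days) ✓; rating 3 ≥ 2 ✓; 32 hrs/wk ≥ 15 ✓ → eligible.

Vision Plan, Paid Family Leave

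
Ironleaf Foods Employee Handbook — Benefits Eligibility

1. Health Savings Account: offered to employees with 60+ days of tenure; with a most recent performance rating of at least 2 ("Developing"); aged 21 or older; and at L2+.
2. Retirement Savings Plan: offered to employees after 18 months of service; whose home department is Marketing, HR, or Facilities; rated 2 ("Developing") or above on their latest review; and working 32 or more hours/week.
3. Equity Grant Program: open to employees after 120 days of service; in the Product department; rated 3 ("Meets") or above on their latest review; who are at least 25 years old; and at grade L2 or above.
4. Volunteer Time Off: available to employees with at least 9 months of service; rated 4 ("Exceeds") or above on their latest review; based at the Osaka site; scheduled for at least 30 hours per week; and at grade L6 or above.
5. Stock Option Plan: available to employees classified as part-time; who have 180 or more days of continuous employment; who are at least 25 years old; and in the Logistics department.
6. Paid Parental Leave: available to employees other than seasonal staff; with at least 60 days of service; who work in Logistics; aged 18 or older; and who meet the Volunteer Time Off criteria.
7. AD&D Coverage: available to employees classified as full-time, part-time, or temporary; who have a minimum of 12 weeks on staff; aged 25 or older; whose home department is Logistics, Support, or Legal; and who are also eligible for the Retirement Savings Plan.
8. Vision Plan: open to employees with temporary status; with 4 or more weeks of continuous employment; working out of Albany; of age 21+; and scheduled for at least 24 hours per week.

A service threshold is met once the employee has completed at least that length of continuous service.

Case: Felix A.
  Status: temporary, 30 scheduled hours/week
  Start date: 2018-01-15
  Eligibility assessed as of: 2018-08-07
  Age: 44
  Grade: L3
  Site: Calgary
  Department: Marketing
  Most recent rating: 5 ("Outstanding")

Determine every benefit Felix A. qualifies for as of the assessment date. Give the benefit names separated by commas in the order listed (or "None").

Service from 2018-01-15 to 2018-08-07: 204 days.
Health Savings Account — service 204 days ≥ 60 days ✓; rating 5 ≥ 2 ✓; age 44 ≥ 21 ✓; grade L3 ≥ L2 ✓ → eligible.
Retirement Savings Plan — service 204 days < 18 months (≈540 days) ✗ → not eligible.
Equity Grant Program — service 204 days ≥ 120 days ✓; dept Marketing ✗ → not eligible.
Volunteer Time Off — service 204 days < 9 months (≈270 days) ✗ → not eligible.
Stock Option Plan — status temporary ✗ (requires part-time) → not eligible.
Paid Parental Leave — status temporary ✓ (not excluded); service 204 days ≥ 60 days ✓; dept Marketing ✗ → not eligible.
AD&D Coverage — status temporary ✓; service 204 days ≥ 12 weeks (≈84 days) ✓; age 44 ≥ 25 ✓; dept Marketing ✗ → not eligible.
Vision Plan — status temporary ✓; service 204 days ≥ 4 weeks (≈28 days) ✓; site Calgary ✗ (not Albany) → not eligible.

Health Savings Account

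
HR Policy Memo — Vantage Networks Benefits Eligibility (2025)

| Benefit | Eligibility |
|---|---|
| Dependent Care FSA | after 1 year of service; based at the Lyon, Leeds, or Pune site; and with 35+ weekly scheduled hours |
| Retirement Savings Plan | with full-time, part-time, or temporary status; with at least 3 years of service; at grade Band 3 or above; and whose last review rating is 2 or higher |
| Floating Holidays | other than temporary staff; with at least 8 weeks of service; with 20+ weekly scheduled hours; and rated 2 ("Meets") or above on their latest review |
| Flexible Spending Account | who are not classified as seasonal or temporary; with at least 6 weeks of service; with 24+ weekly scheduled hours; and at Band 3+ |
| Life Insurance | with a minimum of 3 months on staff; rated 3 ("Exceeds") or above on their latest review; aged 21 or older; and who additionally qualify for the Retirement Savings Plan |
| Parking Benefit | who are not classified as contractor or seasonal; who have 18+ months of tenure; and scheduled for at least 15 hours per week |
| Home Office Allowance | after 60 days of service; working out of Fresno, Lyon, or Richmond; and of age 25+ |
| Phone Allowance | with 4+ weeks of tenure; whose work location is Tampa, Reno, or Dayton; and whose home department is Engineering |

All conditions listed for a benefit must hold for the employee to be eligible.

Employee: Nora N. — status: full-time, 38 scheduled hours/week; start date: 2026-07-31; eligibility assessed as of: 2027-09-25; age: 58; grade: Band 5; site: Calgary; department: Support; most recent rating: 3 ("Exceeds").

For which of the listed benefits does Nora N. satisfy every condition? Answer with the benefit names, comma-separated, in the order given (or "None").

Floating Holidays, Flexible Spending Account

Service from 2026-07-31 to 2027-09-25: 421 days.
Dependent Care FSA — service 421 days ≥ 1 year (≈365 days) ✓; site Calgary ✗ (not Lyon, Leeds, or Pune) → not eligible.
Retirement Savings Plan — status full-time ✓; service 421 days < 3 years (≈1095 days) ✗ → not eligible.
Floating Holidays — status full-time ✓ (not excluded); service 421 days ≥ 8 weeks (≈56 days) ✓; 38 hrs/wk ≥ 20 ✓; rating 3 ≥ 2 ✓ → eligible.
Flexible Spending Account — status full-time ✓ (not excluded); service 421 days ≥ 6 weeks (≈42 days) ✓; 38 hrs/wk ≥ 24 ✓; grade Band 5 ≥ Band 3 ✓ → eligible.
Life Insurance — service 421 days ≥ 3 months (≈90 days) ✓; rating 3 ≥ 3 ✓; age 58 ≥ 21 ✓; not eligible for Retirement Savings Plan ✗ → not eligible.
Parking Benefit — status full-time ✓ (not excluded); service 421 days < 18 months (≈540 days) ✗ → not eligible.
Home Office Allowance — service 421 days ≥ 60 days ✓; site Calgary ✗ (not Fresno, Lyon, or Richmond) → not eligible.
Phone Allowance — service 421 days ≥ 4 weeks (≈28 days) ✓; site Calgary ✗ (not Tampa, Reno, or Dayton) → not eligible.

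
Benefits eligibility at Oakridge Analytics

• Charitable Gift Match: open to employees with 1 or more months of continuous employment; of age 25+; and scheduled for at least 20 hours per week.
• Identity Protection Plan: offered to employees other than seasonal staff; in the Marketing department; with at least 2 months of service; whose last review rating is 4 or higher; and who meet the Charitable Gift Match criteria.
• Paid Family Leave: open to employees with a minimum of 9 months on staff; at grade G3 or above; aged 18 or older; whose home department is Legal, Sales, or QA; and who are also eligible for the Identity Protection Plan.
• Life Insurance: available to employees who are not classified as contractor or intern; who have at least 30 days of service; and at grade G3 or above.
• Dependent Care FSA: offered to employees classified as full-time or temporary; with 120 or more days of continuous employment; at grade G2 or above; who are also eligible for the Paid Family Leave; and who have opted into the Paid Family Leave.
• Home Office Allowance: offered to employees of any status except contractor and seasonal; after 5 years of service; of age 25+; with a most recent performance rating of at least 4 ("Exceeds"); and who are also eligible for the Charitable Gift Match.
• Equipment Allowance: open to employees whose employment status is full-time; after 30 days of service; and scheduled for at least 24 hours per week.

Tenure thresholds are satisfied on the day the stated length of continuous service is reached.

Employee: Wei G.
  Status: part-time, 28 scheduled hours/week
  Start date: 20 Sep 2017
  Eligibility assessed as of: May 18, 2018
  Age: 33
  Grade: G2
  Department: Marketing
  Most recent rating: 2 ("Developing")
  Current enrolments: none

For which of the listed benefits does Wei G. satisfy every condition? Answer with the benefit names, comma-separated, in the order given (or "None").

Service from 20 Sep 2017 to May 18, 2018: 240 days.
Charitable Gift Match — service 240 days ≥ 1 month (≈30 days) ✓; age 33 ≥ 25 ✓; 28 hrs/wk ≥ 20 ✓ → eligible.
Identity Protection Plan — status part-time ✓ (not excluded); dept Marketing ✓; service 240 days ≥ 2 months (≈60 days) ✓; rating 2 < 4 ✗ → not eligible.
Paid Family Leave — service 240 days < 9 months (≈270 days) ✗ → not eligible.
Life Insurance — status part-time ✓ (not excluded); service 240 days ≥ 30 days ✓; grade G2 < G3 ✗ → not eligible.
Dependent Care FSA — status part-time ✗ (requires full-time or temporary) → not eligible.
Home Office Allowance — status part-time ✓ (not excluded); service 240 days < 5 years (≈1825 days) ✗ → not eligible.
Equipment Allowance — status part-time ✗ (requires full-time) → not eligible.

Charitable Gift Match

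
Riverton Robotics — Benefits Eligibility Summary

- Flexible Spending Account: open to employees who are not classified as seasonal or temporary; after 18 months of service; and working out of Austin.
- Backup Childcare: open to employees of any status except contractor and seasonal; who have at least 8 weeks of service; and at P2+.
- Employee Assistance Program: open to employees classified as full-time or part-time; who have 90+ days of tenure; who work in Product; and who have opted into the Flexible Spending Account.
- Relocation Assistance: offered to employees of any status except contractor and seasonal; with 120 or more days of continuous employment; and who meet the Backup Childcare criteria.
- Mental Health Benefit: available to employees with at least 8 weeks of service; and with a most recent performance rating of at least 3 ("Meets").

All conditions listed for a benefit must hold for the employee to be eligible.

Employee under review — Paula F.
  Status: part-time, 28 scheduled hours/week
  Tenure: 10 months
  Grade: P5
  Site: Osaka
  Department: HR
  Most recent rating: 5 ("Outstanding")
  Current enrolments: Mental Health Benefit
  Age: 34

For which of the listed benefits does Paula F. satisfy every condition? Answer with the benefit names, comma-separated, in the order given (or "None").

Backup Childcare, Relocation Assistance, Mental Health Benefit

Flexible Spending Account — status part-time ✓ (not excluded); service 10 months < 18 months ✗ → not eligible.
Backup Childcare — status part-time ✓ (not excluded); service 10 months ≥ 8 weeks (≈56 days) ✓; grade P5 ≥ P2 ✓ → eligible.
Employee Assistance Program — status part-time ✓; service 10 months ≥ 90 days ✓; dept HR ✗ → not eligible.
Relocation Assistance — status part-time ✓ (not excluded); service 10 months ≥ 120 days ✓; eligible for Backup Childcare ✓ → eligible.
Mental Health Benefit — service 10 months ≥ 8 weeks (≈56 days) ✓; rating 5 ≥ 3 ✓ → eligible.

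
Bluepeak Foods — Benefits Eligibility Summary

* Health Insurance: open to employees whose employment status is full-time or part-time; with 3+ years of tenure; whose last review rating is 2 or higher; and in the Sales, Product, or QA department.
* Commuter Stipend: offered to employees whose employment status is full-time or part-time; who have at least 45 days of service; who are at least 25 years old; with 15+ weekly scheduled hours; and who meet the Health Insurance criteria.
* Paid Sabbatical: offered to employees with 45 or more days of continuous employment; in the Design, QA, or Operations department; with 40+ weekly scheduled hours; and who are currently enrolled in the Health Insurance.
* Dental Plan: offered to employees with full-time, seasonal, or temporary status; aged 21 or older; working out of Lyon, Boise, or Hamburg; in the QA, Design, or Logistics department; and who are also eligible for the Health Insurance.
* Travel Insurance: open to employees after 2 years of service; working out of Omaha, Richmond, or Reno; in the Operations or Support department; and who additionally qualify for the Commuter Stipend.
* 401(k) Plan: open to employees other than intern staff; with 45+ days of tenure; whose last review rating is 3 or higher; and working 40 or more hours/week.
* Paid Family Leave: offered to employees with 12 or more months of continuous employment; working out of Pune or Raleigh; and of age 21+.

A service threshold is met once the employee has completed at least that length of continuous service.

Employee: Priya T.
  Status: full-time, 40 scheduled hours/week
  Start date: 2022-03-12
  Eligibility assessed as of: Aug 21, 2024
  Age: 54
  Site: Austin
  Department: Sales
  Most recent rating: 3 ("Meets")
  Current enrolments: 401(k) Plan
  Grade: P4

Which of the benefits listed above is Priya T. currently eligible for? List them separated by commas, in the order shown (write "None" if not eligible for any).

401(k) Plan

Service from 2022-03-12 to Aug 21, 2024: 893 days.
Health Insurance — status full-time ✓; service 893 days < 3 years (≈1095 days) ✗ → not eligible.
Commuter Stipend — status full-time ✓; service 893 days ≥ 45 days ✓; age 54 ≥ 25 ✓; 40 hrs/wk ≥ 15 ✓; not eligible for Health Insurance ✗ → not eligible.
Paid Sabbatical — service 893 days ≥ 45 days ✓; dept Sales ✗ → not eligible.
Dental Plan — status full-time ✓; age 54 ≥ 21 ✓; site Austin ✗ (not Lyon, Boise, or Hamburg) → not eligible.
Travel Insurance — service 893 days ≥ 2 years (≈730 days) ✓; site Austin ✗ (not Omaha, Richmond, or Reno) → not eligible.
401(k) Plan — status full-time ✓ (not excluded); service 893 days ≥ 45 days ✓; rating 3 ≥ 3 ✓; 40 hrs/wk ≥ 40 ✓ → eligible.
Paid Family Leave — service 893 days ≥ 12 months (≈360 days) ✓; site Austin ✗ (not Pune or Raleigh) → not eligible.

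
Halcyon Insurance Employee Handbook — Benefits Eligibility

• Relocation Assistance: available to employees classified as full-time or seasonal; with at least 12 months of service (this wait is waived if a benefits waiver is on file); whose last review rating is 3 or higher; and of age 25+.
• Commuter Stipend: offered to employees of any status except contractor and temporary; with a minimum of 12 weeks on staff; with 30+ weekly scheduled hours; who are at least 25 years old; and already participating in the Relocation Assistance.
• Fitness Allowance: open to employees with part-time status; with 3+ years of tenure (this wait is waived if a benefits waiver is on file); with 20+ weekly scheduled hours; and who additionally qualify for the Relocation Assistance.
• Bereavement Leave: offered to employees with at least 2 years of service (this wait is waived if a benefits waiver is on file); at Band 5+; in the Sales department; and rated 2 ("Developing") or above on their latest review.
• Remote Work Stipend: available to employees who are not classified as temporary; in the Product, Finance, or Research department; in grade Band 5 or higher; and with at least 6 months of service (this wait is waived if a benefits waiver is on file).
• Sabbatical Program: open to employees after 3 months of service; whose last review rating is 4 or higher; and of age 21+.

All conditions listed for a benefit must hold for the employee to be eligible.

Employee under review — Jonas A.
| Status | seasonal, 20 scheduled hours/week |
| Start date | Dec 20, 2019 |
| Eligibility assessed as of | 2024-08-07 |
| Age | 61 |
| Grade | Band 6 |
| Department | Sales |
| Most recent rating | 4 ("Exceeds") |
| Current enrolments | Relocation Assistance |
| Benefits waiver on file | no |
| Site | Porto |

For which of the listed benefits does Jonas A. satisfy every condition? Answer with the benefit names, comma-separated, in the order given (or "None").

Service from Dec 20, 2019 to 2024-08-07: 1692 days.
Relocation Assistance — status seasonal ✓; no waiver, service 1692 days ≥ 12 months (≈360 days) ✓; rating 4 ≥ 3 ✓; age 61 ≥ 25 ✓ → eligible.
Commuter Stipend — status seasonal ✓ (not excluded); service 1692 days ≥ 12 weeks (≈84 days) ✓; 20 hrs/wk < 30 ✗ → not eligible.
Fitness Allowance — status seasonal ✗ (requires part-time) → not eligible.
Bereavement Leave — no waiver, service 1692 days ≥ 2 years (≈730 days) ✓; grade Band 6 ≥ Band 5 ✓; dept Sales ✓; rating 4 ≥ 2 ✓ → eligible.
Remote Work Stipend — status seasonal ✓ (not excluded); dept Sales ✗ → not eligible.
Sabbatical Program — service 1692 days ≥ 3 months (≈90 days) ✓; rating 4 ≥ 4 ✓; age 61 ≥ 21 ✓ → eligible.

Relocation Assistance, Bereavement Leave, Sabbatical Program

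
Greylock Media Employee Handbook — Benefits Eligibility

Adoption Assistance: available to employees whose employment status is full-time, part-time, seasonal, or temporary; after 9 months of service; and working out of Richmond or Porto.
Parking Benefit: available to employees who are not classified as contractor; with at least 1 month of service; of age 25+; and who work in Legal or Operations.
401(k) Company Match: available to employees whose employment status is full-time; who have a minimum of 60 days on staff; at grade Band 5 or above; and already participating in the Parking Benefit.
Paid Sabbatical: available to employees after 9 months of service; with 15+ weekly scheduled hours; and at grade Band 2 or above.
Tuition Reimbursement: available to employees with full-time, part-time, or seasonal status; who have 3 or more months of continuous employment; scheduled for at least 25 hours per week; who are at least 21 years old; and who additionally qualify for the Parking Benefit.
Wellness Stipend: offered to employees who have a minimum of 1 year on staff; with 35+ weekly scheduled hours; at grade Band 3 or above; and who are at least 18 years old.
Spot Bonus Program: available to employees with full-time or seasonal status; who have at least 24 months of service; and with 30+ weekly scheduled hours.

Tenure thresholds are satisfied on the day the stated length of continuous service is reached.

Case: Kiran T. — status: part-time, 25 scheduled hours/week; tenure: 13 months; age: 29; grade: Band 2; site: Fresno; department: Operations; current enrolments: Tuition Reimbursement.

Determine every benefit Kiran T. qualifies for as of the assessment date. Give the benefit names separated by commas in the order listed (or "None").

Adoption Assistance — status part-time ✓; service 13 months ≥ 9 months ✓; site Fresno ✗ (not Richmond or Porto) → not eligible.
Parking Benefit — status part-time ✓ (not excluded); service 13 months ≥ 1 month ✓; age 29 ≥ 25 ✓; dept Operations ✓ → eligible.
401(k) Company Match — status part-time ✗ (requires full-time) → not eligible.
Paid Sabbatical — service 13 months ≥ 9 months ✓; 25 hrs/wk ≥ 15 ✓; grade Band 2 ≥ Band 2 ✓ → eligible.
Tuition Reimbursement — status part-time ✓; service 13 months ≥ 3 months ✓; 25 hrs/wk ≥ 25 ✓; age 29 ≥ 21 ✓; eligible for Parking Benefit ✓ → eligible.
Wellness Stipend — service 13 months ≥ 1 year (≈365 days) ✓; 25 hrs/wk < 35 ✗ → not eligible.
Spot Bonus Program — status part-time ✗ (requires full-time or seasonal) → not eligible.

Parking Benefit, Paid Sabbatical, Tuition Reimbursement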